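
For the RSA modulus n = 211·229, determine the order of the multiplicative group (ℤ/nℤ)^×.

For distinct primes, φ(pq) = (p−1)(q−1) = 210 × 228 = 47880.

47880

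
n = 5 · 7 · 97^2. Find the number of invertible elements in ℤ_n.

223488

φ(5) = 5 − 1 = 4.
φ(7) = 7 − 1 = 6.
φ(97^2) = 97^1·(97−1) = 97·96 = 9312.
φ(329315) = 4 × 6 × 9312 = 223488.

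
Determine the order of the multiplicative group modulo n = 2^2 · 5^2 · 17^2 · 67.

718080

φ(1936300) = 1936300 · (1 − 1/2) · (1 − 1/5) · (1 − 1/17) · (1 − 1/67)
       = 1936300 · 4224/11390 = 718080.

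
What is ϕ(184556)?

84672

Factor 184556: 184556 = 2^2 · 29 · 37 · 43.
φ(2^2) = 2^2 − 2^1 = 4 − 2 = 2.
φ(29) = 29 − 1 = 28.
φ(37) = 37 − 1 = 36.
φ(43) = 43 − 1 = 42.
φ(184556) = 2 × 28 × 36 × 42 = 84672.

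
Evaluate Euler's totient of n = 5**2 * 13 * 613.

146880

φ(199225) = 199225 · (1 − 1/5) · (1 − 1/13) · (1 − 1/613)
       = 199225 · 29376/39845 = 146880.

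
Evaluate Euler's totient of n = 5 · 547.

φ(2735) = 2735 · (1 − 1/5) · (1 − 1/547)
       = 2735 · 2184/2735 = 2184.

2184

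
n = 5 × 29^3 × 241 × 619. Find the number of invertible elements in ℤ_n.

φ(5) = 5 − 1 = 4.
φ(29^3) = 29^3 − 29^2 = 24389 − 841 = 23548.
φ(241) = 241 − 1 = 240.
φ(619) = 619 − 1 = 618.
Multiply: 4 · 23548 · 240 · 618 = 13970557440.

13970557440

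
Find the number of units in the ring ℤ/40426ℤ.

17920

Factor 40426: 40426 = 2 × 17 × 29 × 41.
φ(2) = 2 − 1 = 1.
φ(17) = 17 − 1 = 16.
φ(29) = 29 − 1 = 28.
φ(41) = 41 − 1 = 40.
Multiply: 1 · 16 · 28 · 40 = 17920.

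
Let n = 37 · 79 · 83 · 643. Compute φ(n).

147824352

φ(155997587) = 155997587 · (1 − 1/37) · (1 − 1/79) · (1 − 1/83) · (1 − 1/643)
       = 155997587 · 147824352/155997587 = 147824352.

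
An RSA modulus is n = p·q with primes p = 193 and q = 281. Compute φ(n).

53760

For distinct primes, φ(pq) = (p−1)(q−1) = 192 × 280 = 53760.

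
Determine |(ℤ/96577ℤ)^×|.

Factor 96577: 96577 = 13 × 17 × 19 × 23.
φ(13) = 13 − 1 = 12.
φ(17) = 17 − 1 = 16.
φ(19) = 19 − 1 = 18.
φ(23) = 23 − 1 = 22.
Multiply: 12 · 16 · 18 · 22 = 76032.

76032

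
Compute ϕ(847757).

First factor: 847757 = 23 · 29 · 31 · 41.
φ(23) = 23 − 1 = 22.
φ(29) = 29 − 1 = 28.
φ(31) = 31 − 1 = 30.
φ(41) = 41 − 1 = 40.
Since φ is multiplicative, φ(847757) = 22 · 28 · 30 · 40 = 739200.

739200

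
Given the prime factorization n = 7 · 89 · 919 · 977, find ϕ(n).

473071104

φ(7) = 7 − 1 = 6.
φ(89) = 89 − 1 = 88.
φ(919) = 919 − 1 = 918.
φ(977) = 977 − 1 = 976.
φ(559368649) = 6 × 88 × 918 × 976 = 473071104.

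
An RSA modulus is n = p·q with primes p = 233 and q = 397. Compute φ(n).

91872

φ(233) = 233 − 1 = 232.
φ(397) = 397 − 1 = 396.
Since φ is multiplicative, φ(92501) = 232 · 396 = 91872.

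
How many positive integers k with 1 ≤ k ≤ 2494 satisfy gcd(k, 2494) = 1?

1176

Prime factorization: 2494 = 2 * 29 * 43.
φ(2494) = 2494 · (1 − 1/2) · (1 − 1/29) · (1 − 1/43)
       = 2494 · 1176/2494 = 1176.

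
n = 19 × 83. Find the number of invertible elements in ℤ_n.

φ(19) = 19 − 1 = 18.
φ(83) = 83 − 1 = 82.
φ(1577) = 18 × 82 = 1476.

1476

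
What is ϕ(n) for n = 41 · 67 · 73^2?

13875840

φ(14638763) = 14638763 · (1 − 1/41) · (1 − 1/67) · (1 − 1/73)
       = 14638763 · 190080/200531 = 13875840.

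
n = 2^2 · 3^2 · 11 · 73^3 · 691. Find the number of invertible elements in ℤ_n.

φ(106449055812) = 106449055812 · (1 − 1/2) · (1 − 1/3) · (1 − 1/11) · (1 − 1/73) · (1 − 1/691)
       = 106449055812 · 993600/3329238 = 31769366400.

31769366400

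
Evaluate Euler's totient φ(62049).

First factor: 62049 = 3 · 13 · 37 · 43.
φ(3) = 3 − 1 = 2.
φ(13) = 13 − 1 = 12.
φ(37) = 37 − 1 = 36.
φ(43) = 43 − 1 = 42.
φ(62049) = 2 × 12 × 36 × 42 = 36288.

36288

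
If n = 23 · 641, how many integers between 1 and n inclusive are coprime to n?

φ(14743) = 14743 · (1 − 1/23) · (1 − 1/641)
       = 14743 · 14080/14743 = 14080.

14080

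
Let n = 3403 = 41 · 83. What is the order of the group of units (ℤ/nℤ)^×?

φ(41) = 41 − 1 = 40.
φ(83) = 83 − 1 = 82.
φ(3403) = 40 × 82 = 3280.

3280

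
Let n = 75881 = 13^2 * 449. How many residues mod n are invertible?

69888

φ(13^2) = 13^2 − 13^1 = 169 − 13 = 156.
φ(449) = 449 − 1 = 448.
Since φ is multiplicative, φ(75881) = 156 · 448 = 69888.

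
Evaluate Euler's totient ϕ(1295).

864

Prime factorization: 1295 = 5 · 7 · 37.
φ(5) = 5 − 1 = 4.
φ(7) = 7 − 1 = 6.
φ(37) = 37 − 1 = 36.
φ(1295) = 4 × 6 × 36 = 864.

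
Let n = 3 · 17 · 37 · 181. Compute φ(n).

207360

φ(341547) = 341547 · (1 − 1/3) · (1 − 1/17) · (1 − 1/37) · (1 − 1/181)
       = 341547 · 207360/341547 = 207360.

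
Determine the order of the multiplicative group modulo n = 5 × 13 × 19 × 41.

φ(50635) = 50635 · (1 − 1/5) · (1 − 1/13) · (1 − 1/19) · (1 − 1/41)
       = 50635 · 34560/50635 = 34560.

34560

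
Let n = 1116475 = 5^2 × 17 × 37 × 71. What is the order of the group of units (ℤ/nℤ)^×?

φ(1116475) = 1116475 · (1 − 1/5) · (1 − 1/17) · (1 − 1/37) · (1 − 1/71)
       = 1116475 · 161280/223295 = 806400.

806400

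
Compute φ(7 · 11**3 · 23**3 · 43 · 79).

276795398880

φ(385083712783) = 385083712783 · (1 − 1/7) · (1 − 1/11) · (1 − 1/23) · (1 − 1/43) · (1 − 1/79)
       = 385083712783 · 4324320/6016087 = 276795398880.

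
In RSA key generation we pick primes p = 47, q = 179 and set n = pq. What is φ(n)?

φ(n) = (p − 1)(q − 1) = (47−1)(179−1) = 46·178 = 8188.

8188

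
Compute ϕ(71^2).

φ(5041) = 5041 · (1 − 1/71)
       = 5041 · 70/71 = 4970.

4970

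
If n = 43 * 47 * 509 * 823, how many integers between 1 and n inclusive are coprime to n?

806756832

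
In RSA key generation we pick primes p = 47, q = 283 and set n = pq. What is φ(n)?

12972

φ(13301) = 13301 · (1 − 1/47) · (1 − 1/283)
       = 13301 · 12972/13301 = 12972.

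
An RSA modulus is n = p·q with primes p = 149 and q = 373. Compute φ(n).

55056

φ(55577) = 55577 · (1 − 1/149) · (1 − 1/373)
       = 55577 · 55056/55577 = 55056.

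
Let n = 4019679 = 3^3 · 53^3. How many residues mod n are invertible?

2629224

φ(4019679) = 4019679 · (1 − 1/3) · (1 − 1/53)
       = 4019679 · 104/159 = 2629224.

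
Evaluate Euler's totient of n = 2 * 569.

568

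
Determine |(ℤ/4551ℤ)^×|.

2880

First factor: 4551 = 3 · 37 · 41.
φ(3) = 3 − 1 = 2.
φ(37) = 37 − 1 = 36.
φ(41) = 41 − 1 = 40.
Multiply: 2 · 36 · 40 = 2880.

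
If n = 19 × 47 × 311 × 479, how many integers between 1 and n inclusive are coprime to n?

122693040

φ(19) = 19 − 1 = 18.
φ(47) = 47 − 1 = 46.
φ(311) = 311 − 1 = 310.
φ(479) = 479 − 1 = 478.
Multiply: 18 · 46 · 310 · 478 = 122693040.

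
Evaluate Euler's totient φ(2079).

First factor: 2079 = 3**3 × 7 × 11.
φ(2079) = 2079 · (1 − 1/3) · (1 − 1/7) · (1 − 1/11)
       = 2079 · 120/231 = 1080.

1080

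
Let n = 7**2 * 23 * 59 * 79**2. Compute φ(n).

φ(7^2) = 7^1·(7−1) = 7·6 = 42.
φ(23) = 23 − 1 = 22.
φ(59) = 59 − 1 = 58.
φ(79^2) = 79^2 − 79^1 = 6241 − 79 = 6162.
Multiply: 42 · 22 · 58 · 6162 = 330233904.

330233904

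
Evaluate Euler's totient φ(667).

Prime factorization: 667 = 23 × 29.
φ(23) = 23 − 1 = 22.
φ(29) = 29 − 1 = 28.
Multiply: 22 · 28 = 616.

616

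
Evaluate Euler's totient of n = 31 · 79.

2340

φ(2449) = 2449 · (1 − 1/31) · (1 − 1/79)
       = 2449 · 2340/2449 = 2340.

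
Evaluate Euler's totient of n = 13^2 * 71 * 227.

φ(13^2) = 13^2 − 13^1 = 169 − 13 = 156.
φ(71) = 71 − 1 = 70.
φ(227) = 227 − 1 = 226.
φ(2723773) = 156 × 70 × 226 = 2467920.

2467920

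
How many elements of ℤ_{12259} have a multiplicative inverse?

Factor 12259: 12259 = 13 * 23 * 41.
φ(12259) = 12259 · (1 − 1/13) · (1 − 1/23) · (1 − 1/41)
       = 12259 · 10560/12259 = 10560.

10560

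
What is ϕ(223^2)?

49506

φ(49729) = 49729 · (1 − 1/223)
       = 49729 · 222/223 = 49506.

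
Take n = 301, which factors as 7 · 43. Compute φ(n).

φ(301) = 301 · (1 − 1/7) · (1 − 1/43)
       = 301 · 252/301 = 252.

252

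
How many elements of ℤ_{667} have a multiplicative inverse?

616

Factor 667: 667 = 23 · 29.
φ(667) = 667 · (1 − 1/23) · (1 − 1/29)
       = 667 · 616/667 = 616.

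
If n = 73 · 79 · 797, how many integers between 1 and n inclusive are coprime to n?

4470336

φ(4596299) = 4596299 · (1 − 1/73) · (1 − 1/79) · (1 − 1/797)
       = 4596299 · 4470336/4596299 = 4470336.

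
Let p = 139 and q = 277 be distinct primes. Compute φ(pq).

38088

φ(38503) = 38503 · (1 − 1/139) · (1 − 1/277)
       = 38503 · 38088/38503 = 38088.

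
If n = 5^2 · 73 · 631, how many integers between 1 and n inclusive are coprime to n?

907200

φ(5^2) = 5^1·(5−1) = 5·4 = 20.
φ(73) = 73 − 1 = 72.
φ(631) = 631 − 1 = 630.
Since φ is multiplicative, φ(1151575) = 20 · 72 · 630 = 907200.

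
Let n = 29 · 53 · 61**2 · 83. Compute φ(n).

φ(29) = 29 − 1 = 28.
φ(53) = 53 − 1 = 52.
φ(61^2) = 61^1·(61−1) = 61·60 = 3660.
φ(83) = 83 − 1 = 82.
φ(474691691) = 28 × 52 × 3660 × 82 = 436974720.

436974720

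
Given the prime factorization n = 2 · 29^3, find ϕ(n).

φ(48778) = 48778 · (1 − 1/2) · (1 − 1/29)
       = 48778 · 28/58 = 23548.

23548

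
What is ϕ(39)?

24

39 = 3 · 13.
φ(3) = 3 − 1 = 2.
φ(13) = 13 − 1 = 12.
Multiply: 2 · 12 = 24.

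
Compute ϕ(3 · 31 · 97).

5760

φ(3) = 3 − 1 = 2.
φ(31) = 31 − 1 = 30.
φ(97) = 97 − 1 = 96.
φ(9021) = 2 × 30 × 96 = 5760.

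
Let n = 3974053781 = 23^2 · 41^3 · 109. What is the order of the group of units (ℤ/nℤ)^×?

φ(3974053781) = 3974053781 · (1 − 1/23) · (1 − 1/41) · (1 − 1/109)
       = 3974053781 · 95040/102787 = 3674531520.

3674531520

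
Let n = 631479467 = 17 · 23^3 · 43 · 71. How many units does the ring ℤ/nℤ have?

φ(17) = 17 − 1 = 16.
φ(23^3) = 23^3 − 23^2 = 12167 − 529 = 11638.
φ(43) = 43 − 1 = 42.
φ(71) = 71 − 1 = 70.
Multiply: 16 · 11638 · 42 · 70 = 547451520.

547451520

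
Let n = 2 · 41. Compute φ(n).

40

φ(82) = 82 · (1 − 1/2) · (1 − 1/41)
       = 82 · 40/82 = 40.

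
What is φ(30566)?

13440

First factor: 30566 = 2 · 17 · 29 · 31.
φ(2) = 2 − 1 = 1.
φ(17) = 17 − 1 = 16.
φ(29) = 29 − 1 = 28.
φ(31) = 31 − 1 = 30.
Since φ is multiplicative, φ(30566) = 1 · 16 · 28 · 30 = 13440.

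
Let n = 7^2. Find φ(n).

42

φ(49) = 49 · (1 − 1/7)
       = 49 · 6/7 = 42.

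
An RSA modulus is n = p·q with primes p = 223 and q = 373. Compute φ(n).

82584

φ(83179) = 83179 · (1 − 1/223) · (1 − 1/373)
       = 83179 · 82584/83179 = 82584.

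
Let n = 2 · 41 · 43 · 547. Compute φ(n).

φ(1928722) = 1928722 · (1 − 1/2) · (1 − 1/41) · (1 − 1/43) · (1 − 1/547)
       = 1928722 · 917280/1928722 = 917280.

917280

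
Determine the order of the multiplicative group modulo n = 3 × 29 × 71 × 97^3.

φ(5637581121) = 5637581121 · (1 − 1/3) · (1 − 1/29) · (1 − 1/71) · (1 − 1/97)
       = 5637581121 · 376320/599169 = 3540794880.

3540794880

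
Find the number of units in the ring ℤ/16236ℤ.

Prime factorization: 16236 = 2^2 × 3^2 × 11 × 41.
φ(2^2) = 2^1·(2−1) = 2·1 = 2.
φ(3^2) = 3^1·(3−1) = 3·2 = 6.
φ(11) = 11 − 1 = 10.
φ(41) = 41 − 1 = 40.
φ(16236) = 2 × 6 × 10 × 40 = 4800.

4800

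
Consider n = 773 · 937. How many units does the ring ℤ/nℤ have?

φ(724301) = 724301 · (1 − 1/773) · (1 − 1/937)
       = 724301 · 722592/724301 = 722592.

722592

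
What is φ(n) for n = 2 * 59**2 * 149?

φ(2) = 2 − 1 = 1.
φ(59^2) = 59^2 − 59^1 = 3481 − 59 = 3422.
φ(149) = 149 − 1 = 148.
Multiply: 1 · 3422 · 148 = 506456.

506456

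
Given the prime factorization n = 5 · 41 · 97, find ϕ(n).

φ(19885) = 19885 · (1 − 1/5) · (1 − 1/41) · (1 − 1/97)
       = 19885 · 15360/19885 = 15360.

15360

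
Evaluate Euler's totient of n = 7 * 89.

528

φ(7) = 7 − 1 = 6.
φ(89) = 89 − 1 = 88.
Since φ is multiplicative, φ(623) = 6 · 88 = 528.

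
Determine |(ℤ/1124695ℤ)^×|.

755040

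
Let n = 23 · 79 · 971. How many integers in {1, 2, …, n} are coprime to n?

φ(1764307) = 1764307 · (1 − 1/23) · (1 − 1/79) · (1 − 1/971)
       = 1764307 · 1664520/1764307 = 1664520.

1664520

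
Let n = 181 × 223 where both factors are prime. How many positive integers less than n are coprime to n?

39960

φ(n) = (p − 1)(q − 1) = (181−1)(223−1) = 180·222 = 39960.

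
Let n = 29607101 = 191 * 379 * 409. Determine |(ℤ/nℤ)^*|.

φ(191) = 191 − 1 = 190.
φ(379) = 379 − 1 = 378.
φ(409) = 409 − 1 = 408.
Since φ is multiplicative, φ(29607101) = 190 · 378 · 408 = 29302560.

29302560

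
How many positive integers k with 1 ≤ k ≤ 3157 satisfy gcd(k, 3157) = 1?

2400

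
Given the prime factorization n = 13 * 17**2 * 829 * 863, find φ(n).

2329634304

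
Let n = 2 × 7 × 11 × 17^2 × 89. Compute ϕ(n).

φ(3961034) = 3961034 · (1 − 1/2) · (1 − 1/7) · (1 − 1/11) · (1 − 1/17) · (1 − 1/89)
       = 3961034 · 84480/233002 = 1436160.

1436160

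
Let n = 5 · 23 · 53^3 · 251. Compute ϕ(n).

3213496000

φ(4297334605) = 4297334605 · (1 − 1/5) · (1 − 1/23) · (1 − 1/53) · (1 − 1/251)
       = 4297334605 · 1144000/1529845 = 3213496000.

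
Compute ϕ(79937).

65520

First factor: 79937 = 11 * 13^2 * 43.
φ(11) = 11 − 1 = 10.
φ(13^2) = 13^1·(13−1) = 13·12 = 156.
φ(43) = 43 − 1 = 42.
Multiply: 10 · 156 · 42 = 65520.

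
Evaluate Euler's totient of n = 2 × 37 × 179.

6408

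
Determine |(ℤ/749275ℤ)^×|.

Prime factorization: 749275 = 5^2 * 17 * 41 * 43.
φ(749275) = 749275 · (1 − 1/5) · (1 − 1/17) · (1 − 1/41) · (1 − 1/43)
       = 749275 · 107520/149855 = 537600.

537600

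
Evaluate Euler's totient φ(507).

312

First factor: 507 = 3 · 13**2.
φ(507) = 507 · (1 − 1/3) · (1 − 1/13)
       = 507 · 24/39 = 312.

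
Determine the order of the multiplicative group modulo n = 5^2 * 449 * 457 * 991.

φ(5083656575) = 5083656575 · (1 − 1/5) · (1 − 1/449) · (1 − 1/457) · (1 − 1/991)
       = 5083656575 · 808980480/1016731315 = 4044902400.

4044902400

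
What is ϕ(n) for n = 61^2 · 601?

2196000

φ(2236321) = 2236321 · (1 − 1/61) · (1 − 1/601)
       = 2236321 · 36000/36661 = 2196000.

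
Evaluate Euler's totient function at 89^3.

697048

φ(89^3) = 89^2·(89−1) = 7921·88 = 697048.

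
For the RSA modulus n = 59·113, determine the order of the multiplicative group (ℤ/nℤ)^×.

φ(pq) = (p−1)(q−1) = 58 · 112 = 6496.

6496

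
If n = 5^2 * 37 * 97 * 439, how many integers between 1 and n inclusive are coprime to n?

φ(5^2) = 5^1·(5−1) = 5·4 = 20.
φ(37) = 37 − 1 = 36.
φ(97) = 97 − 1 = 96.
φ(439) = 439 − 1 = 438.
φ(39389275) = 20 × 36 × 96 × 438 = 30274560.

30274560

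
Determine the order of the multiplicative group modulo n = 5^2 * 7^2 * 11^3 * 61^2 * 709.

2633776992000

φ(5^2) = 5^1·(5−1) = 5·4 = 20.
φ(7^2) = 7^1·(7−1) = 7·6 = 42.
φ(11^3) = 11^2·(11−1) = 121·10 = 1210.
φ(61^2) = 61^2 − 61^1 = 3721 − 61 = 3660.
φ(709) = 709 − 1 = 708.
Since φ is multiplicative, φ(4301501209775) = 20 · 42 · 1210 · 3660 · 708 = 2633776992000.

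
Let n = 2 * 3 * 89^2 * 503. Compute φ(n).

7863328

φ(2) = 2 − 1 = 1.
φ(3) = 3 − 1 = 2.
φ(89^2) = 89^1·(89−1) = 89·88 = 7832.
φ(503) = 503 − 1 = 502.
Multiply: 1 · 2 · 7832 · 502 = 7863328.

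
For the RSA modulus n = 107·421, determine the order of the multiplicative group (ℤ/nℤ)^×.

44520

For distinct primes, φ(pq) = (p−1)(q−1) = 106 × 420 = 44520.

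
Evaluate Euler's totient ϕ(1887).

1152

Prime factorization: 1887 = 3 * 17 * 37.
φ(3) = 3 − 1 = 2.
φ(17) = 17 − 1 = 16.
φ(37) = 37 − 1 = 36.
Since φ is multiplicative, φ(1887) = 2 · 16 · 36 = 1152.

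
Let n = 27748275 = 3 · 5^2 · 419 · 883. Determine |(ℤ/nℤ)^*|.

φ(3) = 3 − 1 = 2.
φ(5^2) = 5^1·(5−1) = 5·4 = 20.
φ(419) = 419 − 1 = 418.
φ(883) = 883 − 1 = 882.
φ(27748275) = 2 × 20 × 418 × 882 = 14747040.

14747040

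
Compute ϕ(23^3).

11638

φ(23^3) = 23^3 − 23^2 = 12167 − 529 = 11638.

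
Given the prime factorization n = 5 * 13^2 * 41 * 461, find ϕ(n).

φ(5) = 5 − 1 = 4.
φ(13^2) = 13^1·(13−1) = 13·12 = 156.
φ(41) = 41 − 1 = 40.
φ(461) = 461 − 1 = 460.
Since φ is multiplicative, φ(15971345) = 4 · 156 · 40 · 460 = 11481600.

11481600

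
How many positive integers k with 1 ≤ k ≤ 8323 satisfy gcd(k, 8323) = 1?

6720

Prime factorization: 8323 = 7 * 29 * 41.
φ(8323) = 8323 · (1 − 1/7) · (1 − 1/29) · (1 − 1/41)
       = 8323 · 6720/8323 = 6720.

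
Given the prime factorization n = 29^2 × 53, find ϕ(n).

42224

φ(29^2) = 29^1·(29−1) = 29·28 = 812.
φ(53) = 53 − 1 = 52.
φ(44573) = 812 × 52 = 42224.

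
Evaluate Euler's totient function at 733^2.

536556

φ(733^2) = 733^2 − 733^1 = 537289 − 733 = 536556.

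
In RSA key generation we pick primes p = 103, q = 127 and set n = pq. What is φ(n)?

For distinct primes, φ(pq) = (p−1)(q−1) = 102 × 126 = 12852.

12852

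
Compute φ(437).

First factor: 437 = 19 * 23.
φ(19) = 19 − 1 = 18.
φ(23) = 23 − 1 = 22.
Multiply: 18 · 22 = 396.

396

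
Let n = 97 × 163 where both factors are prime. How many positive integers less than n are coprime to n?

For distinct primes, φ(pq) = (p−1)(q−1) = 96 × 162 = 15552.

15552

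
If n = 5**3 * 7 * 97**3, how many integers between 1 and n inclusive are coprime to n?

541958400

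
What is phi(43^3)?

φ(79507) = 79507 · (1 − 1/43)
       = 79507 · 42/43 = 77658.

77658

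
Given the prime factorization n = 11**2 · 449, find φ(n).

φ(11^2) = 11^2 − 11^1 = 121 − 11 = 110.
φ(449) = 449 − 1 = 448.
Multiply: 110 · 448 = 49280.

49280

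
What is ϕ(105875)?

Factor 105875: 105875 = 5**3 · 7 · 11**2.
φ(5^3) = 5^2·(5−1) = 25·4 = 100.
φ(7) = 7 − 1 = 6.
φ(11^2) = 11^2 − 11^1 = 121 − 11 = 110.
φ(105875) = 100 × 6 × 110 = 66000.

66000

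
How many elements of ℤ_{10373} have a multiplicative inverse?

10373 = 11 * 23 * 41.
φ(11) = 11 − 1 = 10.
φ(23) = 23 − 1 = 22.
φ(41) = 41 − 1 = 40.
Multiply: 10 · 22 · 40 = 8800.

8800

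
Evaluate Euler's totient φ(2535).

First factor: 2535 = 3 × 5 × 13**2.
φ(3) = 3 − 1 = 2.
φ(5) = 5 − 1 = 4.
φ(13^2) = 13^1·(13−1) = 13·12 = 156.
Since φ is multiplicative, φ(2535) = 2 · 4 · 156 = 1248.

1248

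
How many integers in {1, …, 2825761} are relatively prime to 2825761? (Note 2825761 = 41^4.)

2756840

φ(2825761) = 2825761 · (1 − 1/41)
       = 2825761 · 40/41 = 2756840.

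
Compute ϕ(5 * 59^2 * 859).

11744304

φ(5) = 5 − 1 = 4.
φ(59^2) = 59^1·(59−1) = 59·58 = 3422.
φ(859) = 859 − 1 = 858.
Multiply: 4 · 3422 · 858 = 11744304.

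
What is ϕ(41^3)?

67240

φ(41^3) = 41^3 − 41^2 = 68921 − 1681 = 67240.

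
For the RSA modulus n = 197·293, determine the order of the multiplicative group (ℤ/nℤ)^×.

φ(197) = 197 − 1 = 196.
φ(293) = 293 − 1 = 292.
Multiply: 196 · 292 = 57232.

57232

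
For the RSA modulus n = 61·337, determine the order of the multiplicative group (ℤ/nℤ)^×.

φ(61) = 61 − 1 = 60.
φ(337) = 337 − 1 = 336.
Since φ is multiplicative, φ(20557) = 60 · 336 = 20160.

20160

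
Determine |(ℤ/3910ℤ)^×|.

1408

First factor: 3910 = 2 · 5 · 17 · 23.
φ(2) = 2 − 1 = 1.
φ(5) = 5 − 1 = 4.
φ(17) = 17 − 1 = 16.
φ(23) = 23 − 1 = 22.
φ(3910) = 1 × 4 × 16 × 22 = 1408.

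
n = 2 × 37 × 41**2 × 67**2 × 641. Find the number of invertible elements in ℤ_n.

167087923200

φ(357937390906) = 357937390906 · (1 − 1/2) · (1 − 1/37) · (1 − 1/41) · (1 − 1/67) · (1 − 1/641)
       = 357937390906 · 60825600/130301198 = 167087923200.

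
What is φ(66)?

Factor 66: 66 = 2 × 3 × 11.
φ(66) = 66 · (1 − 1/2) · (1 − 1/3) · (1 − 1/11)
       = 66 · 20/66 = 20.

20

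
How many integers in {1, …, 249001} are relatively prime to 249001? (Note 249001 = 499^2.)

φ(499^2) = 499^2 − 499^1 = 249001 − 499 = 248502.

248502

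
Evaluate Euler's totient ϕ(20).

8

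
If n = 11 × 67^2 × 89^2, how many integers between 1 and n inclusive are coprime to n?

346331040

φ(11) = 11 − 1 = 10.
φ(67^2) = 67^2 − 67^1 = 4489 − 67 = 4422.
φ(89^2) = 89^1·(89−1) = 89·88 = 7832.
Since φ is multiplicative, φ(391131059) = 10 · 4422 · 7832 = 346331040.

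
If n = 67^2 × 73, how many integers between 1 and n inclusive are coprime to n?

318384

φ(67^2) = 67^2 − 67^1 = 4489 − 67 = 4422.
φ(73) = 73 − 1 = 72.
Since φ is multiplicative, φ(327697) = 4422 · 72 = 318384.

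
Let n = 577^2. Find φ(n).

332352

φ(577^2) = 577^1·(577−1) = 577·576 = 332352.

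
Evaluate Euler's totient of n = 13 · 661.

φ(13) = 13 − 1 = 12.
φ(661) = 661 − 1 = 660.
φ(8593) = 12 × 660 = 7920.

7920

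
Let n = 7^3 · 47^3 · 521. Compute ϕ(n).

15534748320

φ(18553481569) = 18553481569 · (1 − 1/7) · (1 − 1/47) · (1 − 1/521)
       = 18553481569 · 143520/171409 = 15534748320.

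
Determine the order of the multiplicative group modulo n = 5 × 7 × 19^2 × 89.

722304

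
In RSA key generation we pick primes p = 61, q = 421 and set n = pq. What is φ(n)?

φ(61) = 61 − 1 = 60.
φ(421) = 421 − 1 = 420.
Since φ is multiplicative, φ(25681) = 60 · 420 = 25200.

25200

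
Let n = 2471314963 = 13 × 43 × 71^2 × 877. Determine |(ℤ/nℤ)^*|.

2194274880

φ(2471314963) = 2471314963 · (1 − 1/13) · (1 − 1/43) · (1 − 1/71) · (1 − 1/877)
       = 2471314963 · 30905280/34807253 = 2194274880.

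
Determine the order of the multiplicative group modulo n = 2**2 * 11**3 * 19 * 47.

2003760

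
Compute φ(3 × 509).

φ(1527) = 1527 · (1 − 1/3) · (1 − 1/509)
       = 1527 · 1016/1527 = 1016.

1016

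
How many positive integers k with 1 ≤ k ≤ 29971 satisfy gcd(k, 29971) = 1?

26880

First factor: 29971 = 17 · 41 · 43.
φ(29971) = 29971 · (1 − 1/17) · (1 − 1/41) · (1 − 1/43)
       = 29971 · 26880/29971 = 26880.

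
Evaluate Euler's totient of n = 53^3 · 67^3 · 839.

36265414229616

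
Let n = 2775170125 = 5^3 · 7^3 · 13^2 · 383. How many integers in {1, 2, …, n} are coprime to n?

1752004800

φ(5^3) = 5^2·(5−1) = 25·4 = 100.
φ(7^3) = 7^2·(7−1) = 49·6 = 294.
φ(13^2) = 13^2 − 13^1 = 169 − 13 = 156.
φ(383) = 383 − 1 = 382.
Since φ is multiplicative, φ(2775170125) = 100 · 294 · 156 · 382 = 1752004800.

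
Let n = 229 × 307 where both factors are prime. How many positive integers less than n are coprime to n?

69768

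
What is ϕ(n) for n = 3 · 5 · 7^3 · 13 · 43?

φ(2876055) = 2876055 · (1 − 1/3) · (1 − 1/5) · (1 − 1/7) · (1 − 1/13) · (1 − 1/43)
       = 2876055 · 24192/58695 = 1185408.

1185408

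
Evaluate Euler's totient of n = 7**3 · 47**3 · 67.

1971718056

φ(2385956363) = 2385956363 · (1 − 1/7) · (1 − 1/47) · (1 − 1/67)
       = 2385956363 · 18216/22043 = 1971718056.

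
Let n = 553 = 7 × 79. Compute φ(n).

φ(553) = 553 · (1 − 1/7) · (1 − 1/79)
       = 553 · 468/553 = 468.

468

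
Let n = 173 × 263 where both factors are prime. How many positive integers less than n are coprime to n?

45064

φ(n) = (p − 1)(q − 1) = (173−1)(263−1) = 172·262 = 45064.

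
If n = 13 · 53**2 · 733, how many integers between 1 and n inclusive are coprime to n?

24208704

φ(13) = 13 − 1 = 12.
φ(53^2) = 53^2 − 53^1 = 2809 − 53 = 2756.
φ(733) = 733 − 1 = 732.
φ(26766961) = 12 × 2756 × 732 = 24208704.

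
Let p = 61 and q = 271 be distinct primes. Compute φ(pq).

φ(n) = (p − 1)(q − 1) = (61−1)(271−1) = 60·270 = 16200.

16200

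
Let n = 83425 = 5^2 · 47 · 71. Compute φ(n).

64400

φ(5^2) = 5^2 − 5^1 = 25 − 5 = 20.
φ(47) = 47 − 1 = 46.
φ(71) = 71 − 1 = 70.
φ(83425) = 20 × 46 × 70 = 64400.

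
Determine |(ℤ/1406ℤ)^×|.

648

1406 = 2 · 19 · 37.
φ(2) = 2 − 1 = 1.
φ(19) = 19 − 1 = 18.
φ(37) = 37 − 1 = 36.
Multiply: 1 · 18 · 36 = 648.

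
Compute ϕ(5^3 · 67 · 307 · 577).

φ(1483539125) = 1483539125 · (1 − 1/5) · (1 − 1/67) · (1 − 1/307) · (1 − 1/577)
       = 1483539125 · 46531584/59341565 = 1163289600.

1163289600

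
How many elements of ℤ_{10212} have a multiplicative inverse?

First factor: 10212 = 2^2 · 3 · 23 · 37.
φ(2^2) = 2^2 − 2^1 = 4 − 2 = 2.
φ(3) = 3 − 1 = 2.
φ(23) = 23 − 1 = 22.
φ(37) = 37 − 1 = 36.
Since φ is multiplicative, φ(10212) = 2 · 2 · 22 · 36 = 3168.

3168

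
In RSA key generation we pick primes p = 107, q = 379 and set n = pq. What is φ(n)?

For distinct primes, φ(pq) = (p−1)(q−1) = 106 × 378 = 40068.

40068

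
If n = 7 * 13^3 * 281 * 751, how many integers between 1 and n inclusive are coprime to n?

2555280000

φ(3245445749) = 3245445749 · (1 − 1/7) · (1 − 1/13) · (1 − 1/281) · (1 − 1/751)
       = 3245445749 · 15120000/19203821 = 2555280000.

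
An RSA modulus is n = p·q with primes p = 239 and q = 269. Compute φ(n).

63784

φ(239) = 239 − 1 = 238.
φ(269) = 269 − 1 = 268.
φ(64291) = 238 × 268 = 63784.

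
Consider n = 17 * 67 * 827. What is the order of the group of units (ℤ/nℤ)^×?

872256

φ(941953) = 941953 · (1 − 1/17) · (1 − 1/67) · (1 − 1/827)
       = 941953 · 872256/941953 = 872256.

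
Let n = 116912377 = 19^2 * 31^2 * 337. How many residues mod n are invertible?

φ(19^2) = 19^2 − 19^1 = 361 − 19 = 342.
φ(31^2) = 31^2 − 31^1 = 961 − 31 = 930.
φ(337) = 337 − 1 = 336.
Since φ is multiplicative, φ(116912377) = 342 · 930 · 336 = 106868160.

106868160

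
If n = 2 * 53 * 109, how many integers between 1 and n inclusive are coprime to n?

5616

φ(2) = 2 − 1 = 1.
φ(53) = 53 − 1 = 52.
φ(109) = 109 − 1 = 108.
Since φ is multiplicative, φ(11554) = 1 · 52 · 108 = 5616.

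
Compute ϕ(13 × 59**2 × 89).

3613632

φ(4027517) = 4027517 · (1 − 1/13) · (1 − 1/59) · (1 − 1/89)
       = 4027517 · 61248/68263 = 3613632.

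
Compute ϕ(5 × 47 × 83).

15088

φ(5) = 5 − 1 = 4.
φ(47) = 47 − 1 = 46.
φ(83) = 83 − 1 = 82.
Since φ is multiplicative, φ(19505) = 4 · 46 · 82 = 15088.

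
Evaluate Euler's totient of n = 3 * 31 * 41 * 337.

φ(1284981) = 1284981 · (1 − 1/3) · (1 − 1/31) · (1 − 1/41) · (1 − 1/337)
       = 1284981 · 806400/1284981 = 806400.

806400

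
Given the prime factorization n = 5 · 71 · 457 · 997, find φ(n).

127169280

φ(161748295) = 161748295 · (1 − 1/5) · (1 − 1/71) · (1 − 1/457) · (1 − 1/997)
       = 161748295 · 127169280/161748295 = 127169280.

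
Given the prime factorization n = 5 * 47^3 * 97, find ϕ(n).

39019776

φ(50354155) = 50354155 · (1 − 1/5) · (1 − 1/47) · (1 − 1/97)
       = 50354155 · 17664/22795 = 39019776.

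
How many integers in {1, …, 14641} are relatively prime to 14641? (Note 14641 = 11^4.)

13310

φ(14641) = 14641 · (1 − 1/11)
       = 14641 · 10/11 = 13310.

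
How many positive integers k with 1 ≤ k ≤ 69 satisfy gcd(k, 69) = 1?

44

First factor: 69 = 3 · 23.
φ(69) = 69 · (1 − 1/3) · (1 − 1/23)
       = 69 · 44/69 = 44.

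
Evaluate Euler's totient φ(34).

34 = 2 × 17.
φ(34) = 34 · (1 − 1/2) · (1 − 1/17)
       = 34 · 16/34 = 16.

16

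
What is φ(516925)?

369600

First factor: 516925 = 5^2 × 23 × 29 × 31.
φ(5^2) = 5^2 − 5^1 = 25 − 5 = 20.
φ(23) = 23 − 1 = 22.
φ(29) = 29 − 1 = 28.
φ(31) = 31 − 1 = 30.
φ(516925) = 20 × 22 × 28 × 30 = 369600.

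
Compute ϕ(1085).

720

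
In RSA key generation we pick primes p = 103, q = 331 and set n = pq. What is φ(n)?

For distinct primes, φ(pq) = (p−1)(q−1) = 102 × 330 = 33660.

33660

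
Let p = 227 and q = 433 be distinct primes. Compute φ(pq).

97632

φ(98291) = 98291 · (1 − 1/227) · (1 − 1/433)
       = 98291 · 97632/98291 = 97632.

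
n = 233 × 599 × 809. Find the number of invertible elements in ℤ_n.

112098688

φ(112909703) = 112909703 · (1 − 1/233) · (1 − 1/599) · (1 − 1/809)
       = 112909703 · 112098688/112909703 = 112098688.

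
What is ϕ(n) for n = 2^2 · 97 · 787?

150912

φ(2^2) = 2^1·(2−1) = 2·1 = 2.
φ(97) = 97 − 1 = 96.
φ(787) = 787 − 1 = 786.
Since φ is multiplicative, φ(305356) = 2 · 96 · 786 = 150912.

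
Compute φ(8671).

Factor 8671: 8671 = 13 · 23 · 29.
φ(8671) = 8671 · (1 − 1/13) · (1 − 1/23) · (1 − 1/29)
       = 8671 · 7392/8671 = 7392.

7392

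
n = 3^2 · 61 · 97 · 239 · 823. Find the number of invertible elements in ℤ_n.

6761180160

φ(3^2) = 3^1·(3−1) = 3·2 = 6.
φ(61) = 61 − 1 = 60.
φ(97) = 97 − 1 = 96.
φ(239) = 239 − 1 = 238.
φ(823) = 823 − 1 = 822.
φ(10474705341) = 6 × 60 × 96 × 238 × 822 = 6761180160.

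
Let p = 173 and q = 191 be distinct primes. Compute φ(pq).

φ(173) = 173 − 1 = 172.
φ(191) = 191 − 1 = 190.
φ(33043) = 172 × 190 = 32680.

32680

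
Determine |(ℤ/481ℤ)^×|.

First factor: 481 = 13 · 37.
φ(481) = 481 · (1 − 1/13) · (1 − 1/37)
       = 481 · 432/481 = 432.

432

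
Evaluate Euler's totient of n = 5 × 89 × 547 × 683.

φ(166252445) = 166252445 · (1 − 1/5) · (1 − 1/89) · (1 − 1/547) · (1 − 1/683)
       = 166252445 · 131074944/166252445 = 131074944.

131074944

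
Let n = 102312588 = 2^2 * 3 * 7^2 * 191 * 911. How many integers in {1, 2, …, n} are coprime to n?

29047200

φ(102312588) = 102312588 · (1 − 1/2) · (1 − 1/3) · (1 − 1/7) · (1 − 1/191) · (1 − 1/911)
       = 102312588 · 2074800/7308042 = 29047200.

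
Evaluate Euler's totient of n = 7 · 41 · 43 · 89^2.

78946560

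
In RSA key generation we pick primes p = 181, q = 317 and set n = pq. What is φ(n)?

φ(n) = (p − 1)(q − 1) = (181−1)(317−1) = 180·316 = 56880.

56880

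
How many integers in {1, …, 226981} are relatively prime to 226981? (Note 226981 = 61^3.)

223260

φ(61^3) = 61^3 − 61^2 = 226981 − 3721 = 223260.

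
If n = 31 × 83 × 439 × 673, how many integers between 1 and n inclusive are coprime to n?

724066560

φ(760185131) = 760185131 · (1 − 1/31) · (1 − 1/83) · (1 − 1/439) · (1 − 1/673)
       = 760185131 · 724066560/760185131 = 724066560.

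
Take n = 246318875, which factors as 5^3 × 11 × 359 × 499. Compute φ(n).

178284000

φ(5^3) = 5^2·(5−1) = 25·4 = 100.
φ(11) = 11 − 1 = 10.
φ(359) = 359 − 1 = 358.
φ(499) = 499 − 1 = 498.
φ(246318875) = 100 × 10 × 358 × 498 = 178284000.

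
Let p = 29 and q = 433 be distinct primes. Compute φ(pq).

φ(29) = 29 − 1 = 28.
φ(433) = 433 − 1 = 432.
Multiply: 28 · 432 = 12096.

12096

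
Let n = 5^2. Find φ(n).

20

φ(5^2) = 5^1·(5−1) = 5·4 = 20.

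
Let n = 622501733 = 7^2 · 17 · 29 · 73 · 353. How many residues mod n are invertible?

476872704

φ(622501733) = 622501733 · (1 − 1/7) · (1 − 1/17) · (1 − 1/29) · (1 − 1/73) · (1 − 1/353)
       = 622501733 · 68124672/88928819 = 476872704.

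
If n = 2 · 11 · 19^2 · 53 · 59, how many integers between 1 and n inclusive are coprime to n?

φ(2) = 2 − 1 = 1.
φ(11) = 11 − 1 = 10.
φ(19^2) = 19^1·(19−1) = 19·18 = 342.
φ(53) = 53 − 1 = 52.
φ(59) = 59 − 1 = 58.
Multiply: 1 · 10 · 342 · 52 · 58 = 10314720.

10314720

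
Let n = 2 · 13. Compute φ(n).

12

φ(26) = 26 · (1 − 1/2) · (1 − 1/13)
       = 26 · 12/26 = 12.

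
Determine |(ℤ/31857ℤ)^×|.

17280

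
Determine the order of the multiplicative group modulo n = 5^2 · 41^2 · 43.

φ(5^2) = 5^1·(5−1) = 5·4 = 20.
φ(41^2) = 41^1·(41−1) = 41·40 = 1640.
φ(43) = 43 − 1 = 42.
Since φ is multiplicative, φ(1807075) = 20 · 1640 · 42 = 1377600.

1377600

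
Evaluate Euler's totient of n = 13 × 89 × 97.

φ(13) = 13 − 1 = 12.
φ(89) = 89 − 1 = 88.
φ(97) = 97 − 1 = 96.
Since φ is multiplicative, φ(112229) = 12 · 88 · 96 = 101376.

101376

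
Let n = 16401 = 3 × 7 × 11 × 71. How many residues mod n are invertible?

φ(16401) = 16401 · (1 − 1/3) · (1 − 1/7) · (1 − 1/11) · (1 − 1/71)
       = 16401 · 8400/16401 = 8400.

8400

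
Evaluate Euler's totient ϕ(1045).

Factor 1045: 1045 = 5 · 11 · 19.
φ(1045) = 1045 · (1 − 1/5) · (1 − 1/11) · (1 − 1/19)
       = 1045 · 720/1045 = 720.

720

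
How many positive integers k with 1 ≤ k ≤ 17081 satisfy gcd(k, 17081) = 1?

15120

First factor: 17081 = 19 · 29 · 31.
φ(19) = 19 − 1 = 18.
φ(29) = 29 − 1 = 28.
φ(31) = 31 − 1 = 30.
φ(17081) = 18 × 28 × 30 = 15120.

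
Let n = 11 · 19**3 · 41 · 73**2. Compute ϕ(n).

φ(16484776561) = 16484776561 · (1 − 1/11) · (1 − 1/19) · (1 − 1/41) · (1 − 1/73)
       = 16484776561 · 518400/625537 = 13661395200.

13661395200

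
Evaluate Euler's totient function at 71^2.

φ(71^2) = 71^2 − 71^1 = 5041 − 71 = 4970.

4970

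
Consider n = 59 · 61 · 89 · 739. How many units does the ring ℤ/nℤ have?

φ(236709829) = 236709829 · (1 − 1/59) · (1 − 1/61) · (1 − 1/89) · (1 − 1/739)
       = 236709829 · 226005120/236709829 = 226005120.

226005120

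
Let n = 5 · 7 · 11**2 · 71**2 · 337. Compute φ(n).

φ(5) = 5 − 1 = 4.
φ(7) = 7 − 1 = 6.
φ(11^2) = 11^1·(11−1) = 11·10 = 110.
φ(71^2) = 71^2 − 71^1 = 5041 − 71 = 4970.
φ(337) = 337 − 1 = 336.
Since φ is multiplicative, φ(7194489995) = 4 · 6 · 110 · 4970 · 336 = 4408588800.

4408588800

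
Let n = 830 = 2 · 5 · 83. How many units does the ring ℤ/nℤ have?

328

φ(830) = 830 · (1 − 1/2) · (1 − 1/5) · (1 − 1/83)
       = 830 · 328/830 = 328.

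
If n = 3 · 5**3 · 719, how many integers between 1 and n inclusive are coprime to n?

φ(269625) = 269625 · (1 − 1/3) · (1 − 1/5) · (1 − 1/719)
       = 269625 · 5744/10785 = 143600.

143600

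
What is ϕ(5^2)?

φ(5^2) = 5^2 − 5^1 = 25 − 5 = 20.

20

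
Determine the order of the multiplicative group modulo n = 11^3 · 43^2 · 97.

209784960

φ(11^3) = 11^3 − 11^2 = 1331 − 121 = 1210.
φ(43^2) = 43^1·(43−1) = 43·42 = 1806.
φ(97) = 97 − 1 = 96.
Multiply: 1210 · 1806 · 96 = 209784960.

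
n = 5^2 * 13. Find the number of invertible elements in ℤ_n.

240

φ(5^2) = 5^2 − 5^1 = 25 − 5 = 20.
φ(13) = 13 − 1 = 12.
φ(325) = 20 × 12 = 240.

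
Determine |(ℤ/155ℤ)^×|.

120

155 = 5 · 31.
φ(5) = 5 − 1 = 4.
φ(31) = 31 − 1 = 30.
Multiply: 4 · 30 = 120.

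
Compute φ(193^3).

φ(193^3) = 193^3 − 193^2 = 7189057 − 37249 = 7151808.

7151808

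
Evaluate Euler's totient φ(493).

448

Prime factorization: 493 = 17 · 29.
φ(17) = 17 − 1 = 16.
φ(29) = 29 − 1 = 28.
φ(493) = 16 × 28 = 448.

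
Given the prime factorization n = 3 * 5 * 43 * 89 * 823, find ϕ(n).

φ(47244315) = 47244315 · (1 − 1/3) · (1 − 1/5) · (1 − 1/43) · (1 − 1/89) · (1 − 1/823)
       = 47244315 · 24304896/47244315 = 24304896.

24304896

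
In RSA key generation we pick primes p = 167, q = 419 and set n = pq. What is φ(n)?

φ(pq) = (p−1)(q−1) = 166 · 418 = 69388.

69388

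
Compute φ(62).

Prime factorization: 62 = 2 × 31.
φ(2) = 2 − 1 = 1.
φ(31) = 31 − 1 = 30.
Multiply: 1 · 30 = 30.

30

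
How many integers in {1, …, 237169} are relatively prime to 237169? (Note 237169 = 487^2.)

236682

φ(487^2) = 487^2 − 487^1 = 237169 − 487 = 236682.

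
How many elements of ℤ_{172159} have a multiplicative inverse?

138240

First factor: 172159 = 13 · 17 · 19 · 41.
φ(172159) = 172159 · (1 − 1/13) · (1 − 1/17) · (1 − 1/19) · (1 − 1/41)
       = 172159 · 138240/172159 = 138240.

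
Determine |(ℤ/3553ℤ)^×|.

2880

3553 = 11 · 17 · 19.
φ(3553) = 3553 · (1 − 1/11) · (1 − 1/17) · (1 − 1/19)
       = 3553 · 2880/3553 = 2880.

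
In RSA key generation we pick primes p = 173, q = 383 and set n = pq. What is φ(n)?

65704

φ(173) = 173 − 1 = 172.
φ(383) = 383 − 1 = 382.
φ(66259) = 172 × 382 = 65704.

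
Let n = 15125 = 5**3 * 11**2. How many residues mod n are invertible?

11000

φ(15125) = 15125 · (1 − 1/5) · (1 − 1/11)
       = 15125 · 40/55 = 11000.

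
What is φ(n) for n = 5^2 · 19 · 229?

82080

φ(108775) = 108775 · (1 − 1/5) · (1 − 1/19) · (1 − 1/229)
       = 108775 · 16416/21755 = 82080.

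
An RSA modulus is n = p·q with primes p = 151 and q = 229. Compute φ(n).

φ(n) = (p − 1)(q − 1) = (151−1)(229−1) = 150·228 = 34200.

34200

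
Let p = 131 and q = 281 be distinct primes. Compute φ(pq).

36400

φ(pq) = (p−1)(q−1) = 130 · 280 = 36400.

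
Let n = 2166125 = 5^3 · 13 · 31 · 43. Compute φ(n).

φ(2166125) = 2166125 · (1 − 1/5) · (1 − 1/13) · (1 − 1/31) · (1 − 1/43)
       = 2166125 · 60480/86645 = 1512000.

1512000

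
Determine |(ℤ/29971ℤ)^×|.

26880

First factor: 29971 = 17 · 41 · 43.
φ(29971) = 29971 · (1 − 1/17) · (1 − 1/41) · (1 − 1/43)
       = 29971 · 26880/29971 = 26880.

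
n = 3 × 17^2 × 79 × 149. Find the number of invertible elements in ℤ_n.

6279936

φ(3) = 3 − 1 = 2.
φ(17^2) = 17^1·(17−1) = 17·16 = 272.
φ(79) = 79 − 1 = 78.
φ(149) = 149 − 1 = 148.
φ(10205457) = 2 × 272 × 78 × 148 = 6279936.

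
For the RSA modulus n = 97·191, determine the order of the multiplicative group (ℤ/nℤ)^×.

18240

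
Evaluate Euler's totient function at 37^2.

1332

φ(1369) = 1369 · (1 − 1/37)
       = 1369 · 36/37 = 1332.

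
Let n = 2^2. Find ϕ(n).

φ(4) = 4 · (1 − 1/2)
       = 4 · 1/2 = 2.

2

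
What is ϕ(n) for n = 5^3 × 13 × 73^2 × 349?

φ(5^3) = 5^2·(5−1) = 25·4 = 100.
φ(13) = 13 − 1 = 12.
φ(73^2) = 73^1·(73−1) = 73·72 = 5256.
φ(349) = 349 − 1 = 348.
Since φ is multiplicative, φ(3022209125) = 100 · 12 · 5256 · 348 = 2194905600.

2194905600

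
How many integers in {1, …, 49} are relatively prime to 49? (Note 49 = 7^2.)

42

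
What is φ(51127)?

47040

Factor 51127: 51127 = 29 · 41 · 43.
φ(51127) = 51127 · (1 − 1/29) · (1 − 1/41) · (1 − 1/43)
       = 51127 · 47040/51127 = 47040.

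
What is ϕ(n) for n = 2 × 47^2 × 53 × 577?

64756224

φ(135106858) = 135106858 · (1 − 1/2) · (1 − 1/47) · (1 − 1/53) · (1 − 1/577)
       = 135106858 · 1377792/2874614 = 64756224.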